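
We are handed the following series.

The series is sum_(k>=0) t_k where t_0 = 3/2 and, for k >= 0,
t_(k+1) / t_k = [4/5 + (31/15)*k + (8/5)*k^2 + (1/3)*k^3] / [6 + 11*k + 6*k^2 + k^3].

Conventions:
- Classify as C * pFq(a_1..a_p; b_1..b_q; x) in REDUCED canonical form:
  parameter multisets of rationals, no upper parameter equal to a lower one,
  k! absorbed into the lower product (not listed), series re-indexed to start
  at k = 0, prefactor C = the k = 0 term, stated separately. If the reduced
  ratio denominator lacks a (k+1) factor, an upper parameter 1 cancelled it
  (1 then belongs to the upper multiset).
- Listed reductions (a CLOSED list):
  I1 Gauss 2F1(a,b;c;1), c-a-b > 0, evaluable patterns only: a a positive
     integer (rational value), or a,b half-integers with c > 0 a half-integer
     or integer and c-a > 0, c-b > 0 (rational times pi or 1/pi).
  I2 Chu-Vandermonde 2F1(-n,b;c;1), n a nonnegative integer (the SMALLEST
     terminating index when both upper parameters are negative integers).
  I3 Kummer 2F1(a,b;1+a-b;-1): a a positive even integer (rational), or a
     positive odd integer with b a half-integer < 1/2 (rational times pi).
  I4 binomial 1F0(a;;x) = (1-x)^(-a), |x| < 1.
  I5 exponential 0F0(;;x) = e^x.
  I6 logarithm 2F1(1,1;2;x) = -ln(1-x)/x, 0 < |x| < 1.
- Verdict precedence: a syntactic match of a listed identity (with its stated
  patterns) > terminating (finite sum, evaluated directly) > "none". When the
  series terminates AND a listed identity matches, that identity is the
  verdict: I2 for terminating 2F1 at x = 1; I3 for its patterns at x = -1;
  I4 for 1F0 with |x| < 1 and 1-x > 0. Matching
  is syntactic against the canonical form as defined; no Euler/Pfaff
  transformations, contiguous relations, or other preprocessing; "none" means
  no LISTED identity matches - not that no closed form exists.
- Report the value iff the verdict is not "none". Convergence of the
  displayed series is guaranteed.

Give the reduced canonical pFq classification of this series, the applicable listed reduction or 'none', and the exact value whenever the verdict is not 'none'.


The series (x = 1/3) is 2F1: upper {4/5, 1}, lower {2}, prefactor 3/2. Verdict: no listed reduction: x = 1/3 and upper {4/5, 1} fail every I1-I6 pattern.

Key step: t_0 being 3/2, the expanded ratio factors over Q; prefactor 3/2, roots give parameters.
Adjacent-term ratio: r(k) = (1/3) * (k+4/5) (k+1) / [(k+2) (k+1)] - rational in k. x = (1/3); t_0 = 3/2; negate the roots.


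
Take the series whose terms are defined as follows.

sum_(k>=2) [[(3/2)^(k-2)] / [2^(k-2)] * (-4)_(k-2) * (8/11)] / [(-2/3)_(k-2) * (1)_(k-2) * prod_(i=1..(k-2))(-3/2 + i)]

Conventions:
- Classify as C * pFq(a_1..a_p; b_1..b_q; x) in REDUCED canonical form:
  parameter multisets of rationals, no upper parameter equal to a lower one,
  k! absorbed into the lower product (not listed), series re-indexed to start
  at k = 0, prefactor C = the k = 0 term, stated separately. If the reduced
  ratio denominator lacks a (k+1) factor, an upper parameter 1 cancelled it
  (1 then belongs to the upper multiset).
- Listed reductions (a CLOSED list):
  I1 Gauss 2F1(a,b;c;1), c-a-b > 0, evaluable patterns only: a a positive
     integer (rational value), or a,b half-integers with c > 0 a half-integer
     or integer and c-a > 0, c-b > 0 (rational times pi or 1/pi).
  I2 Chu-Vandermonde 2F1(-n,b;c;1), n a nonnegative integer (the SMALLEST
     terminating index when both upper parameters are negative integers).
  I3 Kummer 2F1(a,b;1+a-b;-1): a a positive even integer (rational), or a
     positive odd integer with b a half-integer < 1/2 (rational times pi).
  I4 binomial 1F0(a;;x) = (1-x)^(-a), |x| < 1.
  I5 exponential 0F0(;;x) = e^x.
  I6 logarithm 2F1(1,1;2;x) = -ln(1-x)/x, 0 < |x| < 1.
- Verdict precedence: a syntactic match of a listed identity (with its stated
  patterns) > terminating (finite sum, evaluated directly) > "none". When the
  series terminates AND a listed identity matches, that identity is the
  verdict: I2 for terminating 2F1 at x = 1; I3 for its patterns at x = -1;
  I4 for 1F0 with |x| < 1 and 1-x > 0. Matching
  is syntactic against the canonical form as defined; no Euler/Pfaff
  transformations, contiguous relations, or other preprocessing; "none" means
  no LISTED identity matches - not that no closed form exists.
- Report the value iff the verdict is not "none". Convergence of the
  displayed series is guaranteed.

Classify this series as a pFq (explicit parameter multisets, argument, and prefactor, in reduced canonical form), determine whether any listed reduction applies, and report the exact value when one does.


Prefactor 8/11, argument 3/4: 1F2 with upper {-4} over lower {-2/3, -1/2}. Verdict: terminating. With -4 upstairs the series is a 5-term polynomial sum; evaluated term by term. Value: 15497/560.

Key step: t_0 = 8/11 here, and the two k-th powers (C = 8/11, x = 3/4) combine into one argument.
Step ratio: r(k) = (3/4) * (k-4) / [(k-2/3) (k-1/2) (k+1)] - rational; roots negated = parameters, x = (3/4), C = 8/11.


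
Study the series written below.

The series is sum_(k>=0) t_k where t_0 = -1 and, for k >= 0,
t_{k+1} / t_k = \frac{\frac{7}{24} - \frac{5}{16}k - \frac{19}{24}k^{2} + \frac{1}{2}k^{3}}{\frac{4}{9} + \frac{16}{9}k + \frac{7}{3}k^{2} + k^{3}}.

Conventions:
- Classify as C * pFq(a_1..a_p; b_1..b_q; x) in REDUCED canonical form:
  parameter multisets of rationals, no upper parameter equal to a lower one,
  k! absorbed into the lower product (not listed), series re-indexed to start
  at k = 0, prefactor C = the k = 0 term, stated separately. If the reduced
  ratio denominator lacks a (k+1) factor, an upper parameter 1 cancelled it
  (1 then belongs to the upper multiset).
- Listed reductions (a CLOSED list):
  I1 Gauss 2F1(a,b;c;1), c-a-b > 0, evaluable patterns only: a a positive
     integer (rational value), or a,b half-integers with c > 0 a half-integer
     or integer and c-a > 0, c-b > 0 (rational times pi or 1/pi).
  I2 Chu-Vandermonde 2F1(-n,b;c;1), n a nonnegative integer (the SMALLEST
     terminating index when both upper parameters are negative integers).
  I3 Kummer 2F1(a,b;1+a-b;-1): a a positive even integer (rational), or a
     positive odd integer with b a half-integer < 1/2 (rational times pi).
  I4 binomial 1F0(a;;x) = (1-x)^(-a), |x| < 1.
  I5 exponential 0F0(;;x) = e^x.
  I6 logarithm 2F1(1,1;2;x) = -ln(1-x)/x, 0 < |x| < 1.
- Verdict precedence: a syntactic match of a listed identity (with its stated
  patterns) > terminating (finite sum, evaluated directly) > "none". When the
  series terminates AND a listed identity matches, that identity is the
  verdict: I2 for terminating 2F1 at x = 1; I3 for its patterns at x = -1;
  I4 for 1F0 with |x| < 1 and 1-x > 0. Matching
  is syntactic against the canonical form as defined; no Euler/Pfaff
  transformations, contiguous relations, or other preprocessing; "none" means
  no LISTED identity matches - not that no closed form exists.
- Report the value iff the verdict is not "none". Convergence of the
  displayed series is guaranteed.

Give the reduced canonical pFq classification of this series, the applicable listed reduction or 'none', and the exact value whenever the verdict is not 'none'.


This is -1 * 2F1(-\frac{7}{4}, -\frac{1}{2}; \frac{2}{3}; \frac{1}{2}) in reduced canonical form. Verdict: none. A 2F1 with upper {-\frac{7}{4}, -\frac{1}{2}} fits none of I1-I6 at x = \frac{1}{2}; the sum runs forever.

Key step: t_0 being -1, factor the ratio over Q (C = -1): negated roots = parameters.
Step ratio: r(k) = \frac{1}{2} * (k-\frac{7}{4}) (k-\frac{1}{2}) / [(k+\frac{2}{3}) (k+1)] ; factor over Q: parameters, x = \frac{1}{2}, and C = -1.


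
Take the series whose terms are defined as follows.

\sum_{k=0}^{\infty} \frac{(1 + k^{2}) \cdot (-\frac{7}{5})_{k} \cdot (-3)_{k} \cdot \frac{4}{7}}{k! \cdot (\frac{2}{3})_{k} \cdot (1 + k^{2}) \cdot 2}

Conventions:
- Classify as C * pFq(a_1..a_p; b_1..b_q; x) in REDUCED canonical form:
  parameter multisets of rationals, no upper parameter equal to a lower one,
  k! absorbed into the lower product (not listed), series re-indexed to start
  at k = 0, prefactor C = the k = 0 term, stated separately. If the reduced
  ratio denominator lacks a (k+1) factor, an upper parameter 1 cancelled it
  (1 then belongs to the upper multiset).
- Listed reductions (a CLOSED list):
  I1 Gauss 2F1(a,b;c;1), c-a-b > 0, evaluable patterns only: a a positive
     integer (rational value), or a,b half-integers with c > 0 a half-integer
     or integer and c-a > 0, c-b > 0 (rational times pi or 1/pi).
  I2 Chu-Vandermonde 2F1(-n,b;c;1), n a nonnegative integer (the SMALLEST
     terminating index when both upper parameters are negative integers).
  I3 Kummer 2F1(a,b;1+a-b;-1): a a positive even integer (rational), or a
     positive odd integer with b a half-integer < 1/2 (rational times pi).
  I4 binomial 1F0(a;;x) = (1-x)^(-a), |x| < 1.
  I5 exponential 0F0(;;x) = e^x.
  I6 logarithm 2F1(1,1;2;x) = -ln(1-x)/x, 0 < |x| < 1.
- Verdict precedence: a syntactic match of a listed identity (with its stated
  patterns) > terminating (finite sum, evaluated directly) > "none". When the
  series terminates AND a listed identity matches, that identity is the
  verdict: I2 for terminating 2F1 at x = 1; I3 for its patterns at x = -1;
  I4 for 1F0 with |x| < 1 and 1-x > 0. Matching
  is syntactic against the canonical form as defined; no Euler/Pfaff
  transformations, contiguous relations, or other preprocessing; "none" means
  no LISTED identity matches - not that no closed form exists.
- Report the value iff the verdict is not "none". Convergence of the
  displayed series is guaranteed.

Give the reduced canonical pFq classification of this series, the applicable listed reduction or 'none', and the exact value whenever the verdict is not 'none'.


Prefactor \frac{2}{7}, argument 1: 2F1 with upper {-3, -\frac{7}{5}} over lower {\frac{2}{3}}. Verdict: this is Vandermonde's identity (I2) (terminating 2F1 at x = 1 with n = 3, b = -7/5, c = \frac{2}{3}). Its exact value is \frac{43493}{17500}.

First insight: t_0 = \frac{2}{7} here, and the constant factors (prefactor 2/7) combine into one prefactor.
Ratio: r(k) = 1 * (k-3) (k-\frac{7}{5}) / [(k+\frac{2}{3}) (k+1)] - rational; roots negated = parameters, x = 1, C = \frac{2}{7}.


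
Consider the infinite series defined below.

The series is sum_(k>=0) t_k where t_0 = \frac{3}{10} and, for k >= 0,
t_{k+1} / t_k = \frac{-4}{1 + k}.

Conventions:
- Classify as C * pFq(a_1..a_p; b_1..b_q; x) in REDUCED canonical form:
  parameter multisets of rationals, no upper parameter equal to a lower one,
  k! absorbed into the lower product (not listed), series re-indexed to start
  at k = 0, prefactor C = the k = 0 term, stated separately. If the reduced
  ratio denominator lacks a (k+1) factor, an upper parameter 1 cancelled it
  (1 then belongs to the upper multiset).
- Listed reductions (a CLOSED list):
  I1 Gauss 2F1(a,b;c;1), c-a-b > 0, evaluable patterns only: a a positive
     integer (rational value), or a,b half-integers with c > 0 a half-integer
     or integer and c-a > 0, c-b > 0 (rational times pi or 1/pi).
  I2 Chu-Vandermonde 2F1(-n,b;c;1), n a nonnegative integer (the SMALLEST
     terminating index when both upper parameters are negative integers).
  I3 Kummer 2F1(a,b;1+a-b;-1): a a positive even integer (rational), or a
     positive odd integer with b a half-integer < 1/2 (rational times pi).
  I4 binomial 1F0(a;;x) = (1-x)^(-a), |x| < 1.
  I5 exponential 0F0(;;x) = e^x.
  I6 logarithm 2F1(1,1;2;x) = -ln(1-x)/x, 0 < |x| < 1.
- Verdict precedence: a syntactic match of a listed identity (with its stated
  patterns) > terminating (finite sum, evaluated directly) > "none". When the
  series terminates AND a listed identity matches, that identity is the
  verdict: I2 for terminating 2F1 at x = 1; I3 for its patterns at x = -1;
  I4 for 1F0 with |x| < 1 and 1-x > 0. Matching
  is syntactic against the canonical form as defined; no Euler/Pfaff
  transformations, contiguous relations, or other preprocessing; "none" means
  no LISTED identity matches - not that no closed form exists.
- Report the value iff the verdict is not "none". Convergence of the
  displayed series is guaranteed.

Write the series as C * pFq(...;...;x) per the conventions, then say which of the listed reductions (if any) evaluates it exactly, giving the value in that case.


Key observation: x = -4 and the expanded ratio factors over Q; prefactor 3/10, roots give parameters.
Adjacent-term ratio: r(k) = -4 * 1 / [(k+1)] - rational in k, leading ratio -4; with t_0 = \frac{3}{10}, classification follows.

Reduced: x = -4, 0F0, upper = {-}, lower = {-}, C = \frac{3}{10}. Verdict: the exponential series (I5) fires (the 0F0 exponential series at x = -4). Value: \frac{3}{10} \cdot e^{-4}.


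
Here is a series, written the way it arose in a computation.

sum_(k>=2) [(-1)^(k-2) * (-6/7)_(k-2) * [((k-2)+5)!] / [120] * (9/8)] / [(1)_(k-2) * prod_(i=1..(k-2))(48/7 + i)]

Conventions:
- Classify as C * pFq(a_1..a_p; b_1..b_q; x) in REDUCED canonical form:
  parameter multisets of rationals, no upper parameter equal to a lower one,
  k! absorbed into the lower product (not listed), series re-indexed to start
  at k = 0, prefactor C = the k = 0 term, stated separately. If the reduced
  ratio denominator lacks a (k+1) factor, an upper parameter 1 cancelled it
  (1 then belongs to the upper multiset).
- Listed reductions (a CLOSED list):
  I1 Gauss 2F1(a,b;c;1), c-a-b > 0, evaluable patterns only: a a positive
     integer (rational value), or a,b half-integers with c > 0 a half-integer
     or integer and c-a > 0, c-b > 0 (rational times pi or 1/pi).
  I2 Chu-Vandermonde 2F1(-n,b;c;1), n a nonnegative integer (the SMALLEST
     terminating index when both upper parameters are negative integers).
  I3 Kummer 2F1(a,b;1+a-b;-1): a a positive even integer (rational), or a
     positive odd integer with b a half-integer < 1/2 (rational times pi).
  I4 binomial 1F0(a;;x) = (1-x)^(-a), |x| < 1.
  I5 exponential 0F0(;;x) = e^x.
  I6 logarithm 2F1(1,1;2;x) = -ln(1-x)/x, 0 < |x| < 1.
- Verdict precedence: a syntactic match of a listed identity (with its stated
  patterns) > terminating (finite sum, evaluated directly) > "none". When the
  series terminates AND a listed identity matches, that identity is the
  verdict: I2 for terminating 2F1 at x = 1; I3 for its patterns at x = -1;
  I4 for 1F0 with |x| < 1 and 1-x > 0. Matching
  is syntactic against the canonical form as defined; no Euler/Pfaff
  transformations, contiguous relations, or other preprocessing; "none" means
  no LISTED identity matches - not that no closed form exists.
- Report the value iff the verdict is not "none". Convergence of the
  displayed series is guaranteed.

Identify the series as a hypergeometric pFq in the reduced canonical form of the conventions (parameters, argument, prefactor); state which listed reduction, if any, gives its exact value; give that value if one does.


Reduced: x = -1, 2F1, upper = {-6/7, 6}, lower = {55/7}, C = 9/8. Verdict at x = -1: Kummer's theorem (I3) matches (x = -1; c = 55/7 equals 1+a-b for upper {-6/7, 6}: listed pattern). Exact value: 6273/3430.

Structural cue: with t_0 = 9/8, the factorial ratio (C = 9/8, x = -1) (k+a-1)!/(a-1)! is a rising factorial (a)_k.
Term ratio: r(k) = (-1) * (k-6/7) (k+6) / [(k+55/7) (k+1)] ; factor over Q: parameters, x = (-1), and C = 9/8.


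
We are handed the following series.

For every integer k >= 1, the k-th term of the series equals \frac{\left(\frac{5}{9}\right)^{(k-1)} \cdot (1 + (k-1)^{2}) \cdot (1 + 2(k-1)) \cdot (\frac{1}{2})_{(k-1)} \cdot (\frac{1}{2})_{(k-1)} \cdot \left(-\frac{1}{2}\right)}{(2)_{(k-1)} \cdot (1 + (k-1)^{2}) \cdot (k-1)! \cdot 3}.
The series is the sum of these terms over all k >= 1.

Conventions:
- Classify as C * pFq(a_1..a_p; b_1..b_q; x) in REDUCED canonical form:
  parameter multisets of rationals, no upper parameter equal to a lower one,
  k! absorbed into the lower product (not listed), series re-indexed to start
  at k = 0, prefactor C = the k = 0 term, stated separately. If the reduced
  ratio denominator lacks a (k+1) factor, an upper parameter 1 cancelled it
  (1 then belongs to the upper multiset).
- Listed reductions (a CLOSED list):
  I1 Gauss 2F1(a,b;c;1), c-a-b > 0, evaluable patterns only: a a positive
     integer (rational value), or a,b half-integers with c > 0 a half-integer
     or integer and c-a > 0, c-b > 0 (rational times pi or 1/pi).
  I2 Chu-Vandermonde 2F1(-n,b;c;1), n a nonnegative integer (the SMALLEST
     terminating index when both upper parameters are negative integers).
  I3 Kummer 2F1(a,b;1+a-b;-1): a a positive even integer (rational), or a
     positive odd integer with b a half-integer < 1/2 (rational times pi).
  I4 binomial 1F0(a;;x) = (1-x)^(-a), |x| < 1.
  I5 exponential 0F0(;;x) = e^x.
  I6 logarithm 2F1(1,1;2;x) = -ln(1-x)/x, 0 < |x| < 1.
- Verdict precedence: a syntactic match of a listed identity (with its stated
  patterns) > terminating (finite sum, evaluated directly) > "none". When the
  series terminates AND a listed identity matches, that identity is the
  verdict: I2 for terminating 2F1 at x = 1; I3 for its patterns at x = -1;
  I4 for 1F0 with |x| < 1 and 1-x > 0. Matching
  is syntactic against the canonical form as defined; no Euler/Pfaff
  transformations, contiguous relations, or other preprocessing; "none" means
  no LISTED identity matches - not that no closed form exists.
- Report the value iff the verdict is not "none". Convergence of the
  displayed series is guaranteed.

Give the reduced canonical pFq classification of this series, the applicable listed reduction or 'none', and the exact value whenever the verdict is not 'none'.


Structural cue: with t_0 = -\frac{1}{6}, striking the common factor k^2 + 1 reduces the term (C = -1/6).
Consecutive-term ratio: r(k) = \frac{5}{9} * (k+\frac{1}{2}) (k+\frac{3}{2}) / [(k+2) (k+1)] - poly over poly, x = \frac{5}{9} from leading terms; C = -\frac{1}{6} at k = 0.

Classification (C = -\frac{1}{6}): 2F1 with upper {\frac{1}{2}, \frac{3}{2}}, lower {2}, argument x = \frac{5}{9}. Verdict: none - at argument \frac{5}{9} the multisets {\frac{1}{2}, \frac{3}{2}} ; {2} match no listed identity.


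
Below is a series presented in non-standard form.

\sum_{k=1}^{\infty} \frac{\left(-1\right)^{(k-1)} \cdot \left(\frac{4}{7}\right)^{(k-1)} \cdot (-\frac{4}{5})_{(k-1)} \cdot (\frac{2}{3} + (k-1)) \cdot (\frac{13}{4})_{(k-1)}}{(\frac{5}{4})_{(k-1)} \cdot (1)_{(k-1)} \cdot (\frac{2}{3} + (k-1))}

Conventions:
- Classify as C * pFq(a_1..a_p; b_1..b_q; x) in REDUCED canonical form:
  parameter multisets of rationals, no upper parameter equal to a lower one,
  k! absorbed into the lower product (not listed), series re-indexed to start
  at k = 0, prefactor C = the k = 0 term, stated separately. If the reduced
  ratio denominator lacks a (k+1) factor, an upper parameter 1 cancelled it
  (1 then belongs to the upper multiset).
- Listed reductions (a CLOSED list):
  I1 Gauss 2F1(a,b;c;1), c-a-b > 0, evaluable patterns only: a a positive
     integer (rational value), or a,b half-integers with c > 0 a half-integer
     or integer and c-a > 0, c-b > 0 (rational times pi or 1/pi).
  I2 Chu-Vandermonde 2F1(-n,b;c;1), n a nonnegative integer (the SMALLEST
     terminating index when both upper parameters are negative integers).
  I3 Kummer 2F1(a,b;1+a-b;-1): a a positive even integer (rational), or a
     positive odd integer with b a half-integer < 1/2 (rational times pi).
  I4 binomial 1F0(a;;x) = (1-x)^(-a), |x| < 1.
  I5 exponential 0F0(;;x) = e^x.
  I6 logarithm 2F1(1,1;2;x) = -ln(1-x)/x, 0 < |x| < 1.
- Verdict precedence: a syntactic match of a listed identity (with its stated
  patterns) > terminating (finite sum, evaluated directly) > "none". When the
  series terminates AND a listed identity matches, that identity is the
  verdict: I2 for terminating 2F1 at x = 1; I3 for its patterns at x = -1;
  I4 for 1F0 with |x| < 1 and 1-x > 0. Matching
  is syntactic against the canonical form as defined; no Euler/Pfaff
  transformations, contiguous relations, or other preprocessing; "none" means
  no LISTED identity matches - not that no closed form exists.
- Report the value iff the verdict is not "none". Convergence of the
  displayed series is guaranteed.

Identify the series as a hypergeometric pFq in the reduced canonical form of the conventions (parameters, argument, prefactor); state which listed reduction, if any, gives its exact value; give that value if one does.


This is 1 * 2F1(-\frac{4}{5}, \frac{13}{4}; \frac{5}{4}; -\frac{4}{7}) in reduced canonical form. Verdict: none here - no I1-I6 shape fits x = -\frac{4}{7} with lower {\frac{5}{4}}.

Key step: from the first term 1: the factor k + 2/3 cancels (top and bottom), leaving C = 1, x = -4/7.
Term ratio: r(k) = -\frac{4}{7} * (k-\frac{4}{5}) (k+\frac{13}{4}) / [(k+\frac{5}{4}) (k+1)] - rational; roots negated = parameters, x = -\frac{4}{7}, C = 1.


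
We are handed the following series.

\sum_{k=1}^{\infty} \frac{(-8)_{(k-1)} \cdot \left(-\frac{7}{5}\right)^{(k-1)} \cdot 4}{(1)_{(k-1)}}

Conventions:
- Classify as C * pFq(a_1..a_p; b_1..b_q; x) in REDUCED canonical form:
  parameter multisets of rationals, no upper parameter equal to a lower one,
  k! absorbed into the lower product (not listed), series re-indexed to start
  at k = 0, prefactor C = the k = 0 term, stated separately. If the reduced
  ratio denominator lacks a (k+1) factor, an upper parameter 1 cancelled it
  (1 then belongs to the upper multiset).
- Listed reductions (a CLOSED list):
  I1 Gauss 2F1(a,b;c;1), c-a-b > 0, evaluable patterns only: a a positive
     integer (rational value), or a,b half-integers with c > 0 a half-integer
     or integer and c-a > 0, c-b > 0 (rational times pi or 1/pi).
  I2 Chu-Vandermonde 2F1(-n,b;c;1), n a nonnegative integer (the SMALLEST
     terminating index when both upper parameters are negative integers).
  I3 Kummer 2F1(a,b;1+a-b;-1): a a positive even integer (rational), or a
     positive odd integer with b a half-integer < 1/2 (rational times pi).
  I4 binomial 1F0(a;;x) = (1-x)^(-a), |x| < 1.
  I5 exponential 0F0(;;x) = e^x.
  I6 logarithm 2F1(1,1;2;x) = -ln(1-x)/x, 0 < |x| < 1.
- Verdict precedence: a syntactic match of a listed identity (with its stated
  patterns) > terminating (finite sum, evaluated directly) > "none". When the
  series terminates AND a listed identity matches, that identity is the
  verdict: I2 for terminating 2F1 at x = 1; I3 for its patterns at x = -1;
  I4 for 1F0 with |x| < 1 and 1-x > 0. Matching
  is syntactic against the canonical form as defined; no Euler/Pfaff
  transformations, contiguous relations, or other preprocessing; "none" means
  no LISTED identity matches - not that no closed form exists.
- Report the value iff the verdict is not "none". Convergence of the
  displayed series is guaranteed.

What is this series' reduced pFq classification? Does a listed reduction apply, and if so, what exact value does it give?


First insight: x = -\frac{7}{5} and (1)_k (C = 4) is k! itself.
Consecutive-term ratio: r(k) = -\frac{7}{5} * (k-8) / [(k+1)] ; factor over Q: parameters, x = -\frac{7}{5}, and C = 4.

Classification (C = 4): 1F0 with upper {-8}, lower {-}, argument x = -\frac{7}{5}. Verdict: terminating. (-8)_k vanishes past k = 8, leaving a 9-term sum, computed directly. Sum: \frac{1719926784}{390625}.


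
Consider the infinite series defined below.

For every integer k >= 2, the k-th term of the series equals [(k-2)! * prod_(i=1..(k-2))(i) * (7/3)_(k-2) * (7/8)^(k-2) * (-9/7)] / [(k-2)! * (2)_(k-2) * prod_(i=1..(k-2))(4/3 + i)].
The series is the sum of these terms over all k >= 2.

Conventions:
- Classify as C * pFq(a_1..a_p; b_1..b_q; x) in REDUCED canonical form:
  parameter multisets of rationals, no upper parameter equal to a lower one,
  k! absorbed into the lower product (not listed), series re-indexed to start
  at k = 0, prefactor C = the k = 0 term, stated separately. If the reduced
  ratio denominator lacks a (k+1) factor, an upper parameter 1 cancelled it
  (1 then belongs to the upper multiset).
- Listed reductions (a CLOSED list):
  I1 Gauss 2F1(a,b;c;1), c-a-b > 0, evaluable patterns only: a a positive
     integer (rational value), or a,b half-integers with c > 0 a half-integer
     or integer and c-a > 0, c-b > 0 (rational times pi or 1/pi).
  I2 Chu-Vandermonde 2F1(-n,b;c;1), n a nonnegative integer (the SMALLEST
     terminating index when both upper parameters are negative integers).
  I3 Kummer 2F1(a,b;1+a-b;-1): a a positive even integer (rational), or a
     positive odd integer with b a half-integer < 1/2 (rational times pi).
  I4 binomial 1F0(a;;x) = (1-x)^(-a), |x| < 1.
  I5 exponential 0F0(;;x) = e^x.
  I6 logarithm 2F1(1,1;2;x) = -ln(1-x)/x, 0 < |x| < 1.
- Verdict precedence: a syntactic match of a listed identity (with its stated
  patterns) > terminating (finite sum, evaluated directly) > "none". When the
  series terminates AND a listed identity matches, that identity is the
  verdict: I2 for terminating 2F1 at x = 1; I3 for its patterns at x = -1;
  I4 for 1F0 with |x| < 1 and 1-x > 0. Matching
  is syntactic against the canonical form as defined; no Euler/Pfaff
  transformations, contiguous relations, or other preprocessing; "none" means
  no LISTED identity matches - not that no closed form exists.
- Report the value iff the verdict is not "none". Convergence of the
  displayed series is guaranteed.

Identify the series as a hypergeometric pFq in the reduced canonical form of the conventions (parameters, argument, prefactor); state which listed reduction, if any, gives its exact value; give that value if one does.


With C = -9/7: the canonical form is 2F1(1, 1; 2; 7/8). Verdict: the logarithmic series (I6) matches (the logarithm: parameters (1,1;2), x = 7/8). Value: (72/49) * ln(1/8).

Key step: from the first term -9/7: the parameter 7/3 appears in both the upper and lower lists and cancels.
Step ratio: r(k) = (7/8) * (k+1) (k+1) / [(k+2) (k+1)] ; factor over Q: parameters, x = (7/8), and C = -9/7.


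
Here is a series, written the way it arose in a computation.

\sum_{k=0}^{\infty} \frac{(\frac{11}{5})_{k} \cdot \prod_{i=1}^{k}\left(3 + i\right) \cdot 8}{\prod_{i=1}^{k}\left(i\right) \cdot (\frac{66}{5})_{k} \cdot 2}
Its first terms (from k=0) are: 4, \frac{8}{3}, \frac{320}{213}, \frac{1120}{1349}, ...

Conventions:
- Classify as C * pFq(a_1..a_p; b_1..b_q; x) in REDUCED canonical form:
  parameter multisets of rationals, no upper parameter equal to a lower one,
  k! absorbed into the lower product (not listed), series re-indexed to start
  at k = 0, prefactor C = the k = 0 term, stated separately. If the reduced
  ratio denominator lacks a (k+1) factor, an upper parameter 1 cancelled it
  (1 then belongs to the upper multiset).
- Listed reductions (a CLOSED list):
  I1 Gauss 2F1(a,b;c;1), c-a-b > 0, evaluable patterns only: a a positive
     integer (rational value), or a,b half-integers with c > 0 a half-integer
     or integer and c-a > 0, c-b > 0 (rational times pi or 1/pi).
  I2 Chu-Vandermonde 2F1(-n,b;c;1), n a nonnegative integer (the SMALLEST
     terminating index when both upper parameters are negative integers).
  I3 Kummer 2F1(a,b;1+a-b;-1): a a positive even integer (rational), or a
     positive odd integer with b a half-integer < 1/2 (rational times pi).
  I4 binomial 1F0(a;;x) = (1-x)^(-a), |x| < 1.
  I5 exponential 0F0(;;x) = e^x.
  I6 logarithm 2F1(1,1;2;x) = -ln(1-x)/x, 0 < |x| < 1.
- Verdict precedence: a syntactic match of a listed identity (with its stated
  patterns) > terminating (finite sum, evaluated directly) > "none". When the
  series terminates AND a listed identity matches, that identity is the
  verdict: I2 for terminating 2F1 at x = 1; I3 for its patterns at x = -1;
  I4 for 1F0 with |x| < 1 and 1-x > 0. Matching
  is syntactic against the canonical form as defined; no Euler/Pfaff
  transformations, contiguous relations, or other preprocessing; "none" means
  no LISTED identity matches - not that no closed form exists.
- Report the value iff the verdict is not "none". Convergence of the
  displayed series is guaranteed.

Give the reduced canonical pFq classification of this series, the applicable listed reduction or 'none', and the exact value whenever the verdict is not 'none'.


Prefactor 4, argument 1: 2F1 with upper {\frac{11}{5}, 4} over lower {\frac{66}{5}}. Verdict: Gauss (I1, integer-parameter pattern) fires (x = 1: the Gamma ratio telescopes since c-a-b = 7 > 0 and a = 4 in Z>0). Sum: \frac{95404}{9375}.

Key step: x = 1 and the product of the first k integers (C = 4) is k!.
Term ratio: r(k) = 1 * (k+\frac{11}{5}) (k+4) / [(k+\frac{66}{5}) (k+1)] ; factor over Q: parameters, x = 1, and C = 4.


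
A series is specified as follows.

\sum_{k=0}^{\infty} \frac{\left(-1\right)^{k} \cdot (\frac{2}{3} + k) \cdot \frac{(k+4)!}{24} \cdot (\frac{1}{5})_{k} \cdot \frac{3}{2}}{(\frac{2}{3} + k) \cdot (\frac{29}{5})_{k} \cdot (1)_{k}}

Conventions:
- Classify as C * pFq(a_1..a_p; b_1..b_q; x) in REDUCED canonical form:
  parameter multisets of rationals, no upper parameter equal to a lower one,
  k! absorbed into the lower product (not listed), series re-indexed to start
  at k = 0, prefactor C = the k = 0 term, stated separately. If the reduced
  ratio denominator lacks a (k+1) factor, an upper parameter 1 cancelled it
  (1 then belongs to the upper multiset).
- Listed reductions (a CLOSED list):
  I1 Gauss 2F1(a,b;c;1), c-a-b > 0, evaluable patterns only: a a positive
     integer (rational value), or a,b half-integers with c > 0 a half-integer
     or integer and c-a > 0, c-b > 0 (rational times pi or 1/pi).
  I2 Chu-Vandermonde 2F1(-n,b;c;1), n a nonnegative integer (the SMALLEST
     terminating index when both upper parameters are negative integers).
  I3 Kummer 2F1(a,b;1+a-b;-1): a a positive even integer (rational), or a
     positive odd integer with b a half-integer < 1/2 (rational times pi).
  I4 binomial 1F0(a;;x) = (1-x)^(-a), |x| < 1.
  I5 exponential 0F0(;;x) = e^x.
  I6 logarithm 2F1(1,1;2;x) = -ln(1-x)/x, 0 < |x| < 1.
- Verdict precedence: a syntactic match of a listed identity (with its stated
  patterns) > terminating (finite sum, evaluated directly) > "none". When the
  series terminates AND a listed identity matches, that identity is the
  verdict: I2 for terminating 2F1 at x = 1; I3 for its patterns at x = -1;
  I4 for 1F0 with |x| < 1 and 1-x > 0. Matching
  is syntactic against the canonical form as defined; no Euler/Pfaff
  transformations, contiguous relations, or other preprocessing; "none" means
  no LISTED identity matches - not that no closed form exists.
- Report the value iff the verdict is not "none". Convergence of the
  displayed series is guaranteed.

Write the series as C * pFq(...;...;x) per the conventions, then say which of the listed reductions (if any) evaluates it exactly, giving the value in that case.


Key observation: t_0 being \frac{3}{2}, striking the common factor k + 2/3 reduces the term (prefactor 3/2).
Consecutive-term ratio: r(k) = -1 * (k+\frac{1}{5}) (k+5) / [(k+\frac{29}{5}) (k+1)] - rational; roots negated = parameters, x = -1, C = \frac{3}{2}.

Canonical form: C = \frac{3}{2} times 2F1 with upper {\frac{1}{5}, 5}, lower {\frac{29}{5}}, x = -1. Verdict: none. Every listed pattern misses the 2F1 form at -1, upper {\frac{1}{5}, 5}.


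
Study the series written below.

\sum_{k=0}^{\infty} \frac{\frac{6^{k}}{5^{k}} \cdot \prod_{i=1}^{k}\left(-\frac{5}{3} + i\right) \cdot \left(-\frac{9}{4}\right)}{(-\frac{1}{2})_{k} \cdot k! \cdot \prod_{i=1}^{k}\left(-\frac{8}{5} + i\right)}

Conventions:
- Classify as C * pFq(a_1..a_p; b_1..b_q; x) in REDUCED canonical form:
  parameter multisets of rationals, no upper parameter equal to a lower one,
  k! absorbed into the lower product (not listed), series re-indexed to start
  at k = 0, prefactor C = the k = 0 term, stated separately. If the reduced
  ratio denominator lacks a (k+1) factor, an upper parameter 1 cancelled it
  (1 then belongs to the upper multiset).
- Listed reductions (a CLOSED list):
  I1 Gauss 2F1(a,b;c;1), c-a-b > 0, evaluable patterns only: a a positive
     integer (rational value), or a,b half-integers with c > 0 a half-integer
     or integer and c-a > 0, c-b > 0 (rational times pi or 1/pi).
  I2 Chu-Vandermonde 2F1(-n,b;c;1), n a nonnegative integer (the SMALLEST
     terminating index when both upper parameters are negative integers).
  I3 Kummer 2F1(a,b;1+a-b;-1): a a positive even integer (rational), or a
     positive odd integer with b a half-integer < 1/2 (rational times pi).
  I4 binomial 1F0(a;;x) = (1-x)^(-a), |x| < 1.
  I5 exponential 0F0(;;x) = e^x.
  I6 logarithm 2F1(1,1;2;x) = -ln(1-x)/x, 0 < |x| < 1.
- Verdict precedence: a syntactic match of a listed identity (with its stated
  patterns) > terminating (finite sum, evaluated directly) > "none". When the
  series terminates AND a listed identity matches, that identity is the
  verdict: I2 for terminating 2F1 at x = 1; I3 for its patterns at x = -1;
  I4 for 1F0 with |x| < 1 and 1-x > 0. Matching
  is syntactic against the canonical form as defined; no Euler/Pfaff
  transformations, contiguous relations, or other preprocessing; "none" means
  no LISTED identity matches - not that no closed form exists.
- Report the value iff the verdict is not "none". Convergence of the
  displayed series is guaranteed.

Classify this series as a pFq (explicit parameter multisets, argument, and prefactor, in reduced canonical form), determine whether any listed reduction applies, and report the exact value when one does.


Structural cue: t_0 = -\frac{9}{4} here, and the two geometric factors (C = -9/4) combine into one argument.
Adjacent-term ratio: r(k) = \frac{6}{5} * (k-\frac{2}{3}) / [(k-\frac{3}{5}) (k-\frac{1}{2}) (k+1)] ; factor over Q: parameters, x = \frac{6}{5}, and C = -\frac{9}{4}.

Canonical form: C = -\frac{9}{4} times 1F2 with upper {-\frac{2}{3}}, lower {-\frac{3}{5}, -\frac{1}{2}}, x = \frac{6}{5}. Verdict: none. No listed pattern accepts 1F2(-\frac{2}{3}; -\frac{3}{5}, -\frac{1}{2}; \frac{6}{5}).


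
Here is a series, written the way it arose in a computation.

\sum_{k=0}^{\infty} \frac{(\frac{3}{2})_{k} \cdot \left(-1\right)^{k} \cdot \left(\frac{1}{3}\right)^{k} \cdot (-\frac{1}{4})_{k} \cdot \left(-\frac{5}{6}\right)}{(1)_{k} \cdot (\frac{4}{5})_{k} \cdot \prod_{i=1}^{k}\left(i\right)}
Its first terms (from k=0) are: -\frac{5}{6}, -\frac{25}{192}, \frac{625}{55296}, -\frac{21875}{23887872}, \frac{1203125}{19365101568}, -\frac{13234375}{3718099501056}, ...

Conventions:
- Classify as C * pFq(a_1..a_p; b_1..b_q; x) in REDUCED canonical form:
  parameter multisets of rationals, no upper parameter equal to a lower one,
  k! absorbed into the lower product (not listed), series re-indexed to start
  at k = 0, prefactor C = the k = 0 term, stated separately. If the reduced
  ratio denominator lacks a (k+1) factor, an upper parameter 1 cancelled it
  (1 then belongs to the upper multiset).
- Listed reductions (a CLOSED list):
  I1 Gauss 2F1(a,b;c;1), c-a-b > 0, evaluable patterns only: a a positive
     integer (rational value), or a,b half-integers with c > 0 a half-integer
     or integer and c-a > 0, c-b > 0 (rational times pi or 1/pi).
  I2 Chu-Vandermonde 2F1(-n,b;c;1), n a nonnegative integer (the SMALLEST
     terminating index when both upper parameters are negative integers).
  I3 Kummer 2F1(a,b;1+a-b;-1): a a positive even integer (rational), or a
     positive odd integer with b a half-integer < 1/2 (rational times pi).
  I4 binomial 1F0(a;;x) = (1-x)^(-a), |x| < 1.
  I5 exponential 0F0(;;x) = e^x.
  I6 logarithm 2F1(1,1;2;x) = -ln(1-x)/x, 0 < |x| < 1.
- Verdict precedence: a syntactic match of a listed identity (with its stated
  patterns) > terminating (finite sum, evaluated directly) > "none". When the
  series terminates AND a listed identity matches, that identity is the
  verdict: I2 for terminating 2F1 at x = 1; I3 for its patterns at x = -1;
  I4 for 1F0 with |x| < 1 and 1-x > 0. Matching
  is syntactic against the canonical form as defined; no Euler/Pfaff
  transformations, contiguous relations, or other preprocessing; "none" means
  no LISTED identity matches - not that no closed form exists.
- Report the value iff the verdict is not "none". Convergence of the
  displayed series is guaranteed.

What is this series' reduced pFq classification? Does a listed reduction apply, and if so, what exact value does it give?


With C = -\frac{5}{6}: the canonical form is 2F2(-\frac{1}{4}, \frac{3}{2}; \frac{4}{5}, 1; -\frac{1}{3}). Verdict: none here - no I1-I6 shape fits x = -\frac{1}{3} with lower {\frac{4}{5}, 1}.

The tell: from the first term -\frac{5}{6}: the (-1)^k factor (C = -5/6, x = -1/3) folds into the argument's sign.
Ratio: r(k) = -\frac{1}{3} * (k-\frac{1}{4}) (k+\frac{3}{2}) / [(k+\frac{4}{5}) (k+1) (k+1)] - rational in k. x = -\frac{1}{3}; t_0 = -\frac{5}{6}; negate the roots.


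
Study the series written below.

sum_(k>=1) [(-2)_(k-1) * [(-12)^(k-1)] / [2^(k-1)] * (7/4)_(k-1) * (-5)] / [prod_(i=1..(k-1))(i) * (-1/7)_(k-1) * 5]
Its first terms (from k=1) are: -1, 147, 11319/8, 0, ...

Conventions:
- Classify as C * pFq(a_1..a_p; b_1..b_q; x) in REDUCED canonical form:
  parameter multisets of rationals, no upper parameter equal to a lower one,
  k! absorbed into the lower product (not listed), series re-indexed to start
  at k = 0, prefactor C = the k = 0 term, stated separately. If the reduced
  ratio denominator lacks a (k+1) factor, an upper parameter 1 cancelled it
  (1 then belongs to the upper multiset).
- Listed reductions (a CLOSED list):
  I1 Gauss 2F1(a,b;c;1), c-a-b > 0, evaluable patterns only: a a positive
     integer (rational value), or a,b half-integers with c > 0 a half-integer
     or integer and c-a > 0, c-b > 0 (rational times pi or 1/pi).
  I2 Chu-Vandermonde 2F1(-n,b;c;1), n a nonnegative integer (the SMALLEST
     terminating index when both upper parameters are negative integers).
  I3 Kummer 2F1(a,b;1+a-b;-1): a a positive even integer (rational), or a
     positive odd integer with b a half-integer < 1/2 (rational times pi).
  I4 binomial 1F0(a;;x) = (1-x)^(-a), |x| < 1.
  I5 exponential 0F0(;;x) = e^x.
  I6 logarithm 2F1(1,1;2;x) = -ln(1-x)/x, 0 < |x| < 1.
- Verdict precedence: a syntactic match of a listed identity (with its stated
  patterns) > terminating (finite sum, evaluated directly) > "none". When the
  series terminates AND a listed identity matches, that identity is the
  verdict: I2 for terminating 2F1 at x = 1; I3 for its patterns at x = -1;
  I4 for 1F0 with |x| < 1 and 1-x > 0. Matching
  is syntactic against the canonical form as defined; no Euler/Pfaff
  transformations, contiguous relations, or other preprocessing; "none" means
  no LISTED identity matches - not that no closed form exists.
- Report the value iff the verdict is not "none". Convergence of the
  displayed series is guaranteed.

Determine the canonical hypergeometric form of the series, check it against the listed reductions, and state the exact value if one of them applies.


Canonical form: C = -1 times 2F1 with upper {-2, 7/4}, lower {-1/7}, x = -6. Verdict: terminating - no listed pattern fits, but -2 in the upper list cuts the series at k = 2; direct evaluation. Exact value: 12487/8.

The tell: x = (-6) and the constant factors (C = -1) combine into one prefactor.
Adjacent-term ratio: r(k) = (-6) * (k-2) (k+7/4) / [(k-1/7) (k+1)] - poly over poly, x = (-6) from leading terms; C = -1 at k = 0.


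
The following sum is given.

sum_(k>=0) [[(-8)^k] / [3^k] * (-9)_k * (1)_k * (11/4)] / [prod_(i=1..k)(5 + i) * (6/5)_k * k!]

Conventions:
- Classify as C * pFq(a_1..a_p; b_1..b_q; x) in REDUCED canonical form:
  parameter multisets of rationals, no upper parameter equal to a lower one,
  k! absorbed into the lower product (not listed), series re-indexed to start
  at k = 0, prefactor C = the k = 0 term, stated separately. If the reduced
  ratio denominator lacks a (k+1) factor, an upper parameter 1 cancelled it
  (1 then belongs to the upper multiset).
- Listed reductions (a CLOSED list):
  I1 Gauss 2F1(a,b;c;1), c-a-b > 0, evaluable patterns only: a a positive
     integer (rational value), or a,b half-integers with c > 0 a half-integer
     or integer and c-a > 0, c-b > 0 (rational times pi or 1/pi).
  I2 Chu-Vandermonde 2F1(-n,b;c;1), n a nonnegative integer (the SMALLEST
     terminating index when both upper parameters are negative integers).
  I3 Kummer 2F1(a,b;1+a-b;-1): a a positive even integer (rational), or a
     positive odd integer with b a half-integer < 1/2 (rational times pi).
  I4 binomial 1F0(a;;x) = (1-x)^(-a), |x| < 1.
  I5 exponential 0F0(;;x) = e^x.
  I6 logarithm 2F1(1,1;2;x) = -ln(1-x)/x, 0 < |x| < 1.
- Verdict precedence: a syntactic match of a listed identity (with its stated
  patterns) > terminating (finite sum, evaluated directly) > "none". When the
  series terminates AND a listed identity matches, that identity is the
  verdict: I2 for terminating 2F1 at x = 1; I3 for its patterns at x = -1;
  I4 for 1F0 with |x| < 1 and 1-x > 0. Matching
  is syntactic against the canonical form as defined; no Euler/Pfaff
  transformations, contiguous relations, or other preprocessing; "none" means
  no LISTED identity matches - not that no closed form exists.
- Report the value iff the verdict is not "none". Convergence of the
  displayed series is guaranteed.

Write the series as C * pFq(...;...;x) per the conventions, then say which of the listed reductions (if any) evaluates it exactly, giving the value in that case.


Reduced: x = -8/3, 2F2, upper = {-9, 1}, lower = {6/5, 6}, C = 11/4. Verdict: terminating. (-9)_k vanishes past k = 9, leaving a 10-term sum, computed directly. Sum: 661800135233798389/16981856201586276.

Structural cue: with t_0 = 11/4, the lower running product (C = 11/4, x = -8/3) is a rising factorial.
Step ratio: r(k) = (-8/3) * (k-9) (k+1) / [(k+6/5) (k+6) (k+1)] ; factor over Q: parameters, x = (-8/3), and C = 11/4.
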